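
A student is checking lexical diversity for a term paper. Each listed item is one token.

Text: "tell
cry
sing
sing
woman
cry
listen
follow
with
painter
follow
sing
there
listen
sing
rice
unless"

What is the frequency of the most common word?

4

Frequencies: sing:4, cry:2, listen:2, follow:2, tell:1, woman:1, with:1, painter:1, there:1, rice:1, unless:1
Most common: 'sing' with frequency 4.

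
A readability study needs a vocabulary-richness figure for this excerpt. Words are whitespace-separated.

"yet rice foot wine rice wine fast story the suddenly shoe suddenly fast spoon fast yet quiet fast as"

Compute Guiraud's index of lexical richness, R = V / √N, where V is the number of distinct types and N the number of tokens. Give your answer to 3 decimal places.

N = 19, V = 12.
√N = 4.358899
R = 12 / 4.358899 = 2.753

2.753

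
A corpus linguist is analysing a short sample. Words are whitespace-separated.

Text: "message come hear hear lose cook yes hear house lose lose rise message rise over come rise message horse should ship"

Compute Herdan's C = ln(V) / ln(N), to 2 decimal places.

N = 21, V = 12.
ln(V) = 2.484907, ln(N) = 3.044522
C = 2.484907 / 3.044522 = 0.82

0.82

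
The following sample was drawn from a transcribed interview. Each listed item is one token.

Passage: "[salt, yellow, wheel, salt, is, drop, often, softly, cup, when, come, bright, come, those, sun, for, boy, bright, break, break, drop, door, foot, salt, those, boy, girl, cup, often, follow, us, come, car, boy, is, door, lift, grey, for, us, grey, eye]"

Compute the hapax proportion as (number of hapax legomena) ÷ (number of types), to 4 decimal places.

0.4400

Frequencies: salt:3, come:3, boy:3, is:2, drop:2, often:2, cup:2, bright:2, those:2, for:2, break:2, door:2, us:2, grey:2, yellow:1, wheel:1, softly:1, when:1, sun:1, foot:1, … (5 more, each freq 1)
Hapax count = 11; type count = 25.
Ratio = 11 / 25 = 0.4400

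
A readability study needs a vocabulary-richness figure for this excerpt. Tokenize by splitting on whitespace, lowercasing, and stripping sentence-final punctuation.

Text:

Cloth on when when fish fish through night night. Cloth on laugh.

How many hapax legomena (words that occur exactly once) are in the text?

Frequencies: cloth:2, on:2, when:2, fish:2, night:2, through:1, laugh:1
Hapax (freq=1): laugh, through

2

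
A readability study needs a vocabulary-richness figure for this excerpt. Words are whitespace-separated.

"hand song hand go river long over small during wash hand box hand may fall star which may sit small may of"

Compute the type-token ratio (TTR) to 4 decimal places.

0.7273

N = 22 tokens, V = 16 types.
TTR = V / N = 16 / 22 = 0.7273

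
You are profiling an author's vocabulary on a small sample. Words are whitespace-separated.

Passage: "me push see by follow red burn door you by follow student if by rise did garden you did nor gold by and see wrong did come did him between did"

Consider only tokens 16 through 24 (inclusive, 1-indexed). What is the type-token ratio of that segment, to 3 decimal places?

0.889

Segment tokens 16–24: did, garden, you, did, nor, gold, by, and, see
Segment N = 9, segment V = 8.
TTR = 8 / 9 = 0.889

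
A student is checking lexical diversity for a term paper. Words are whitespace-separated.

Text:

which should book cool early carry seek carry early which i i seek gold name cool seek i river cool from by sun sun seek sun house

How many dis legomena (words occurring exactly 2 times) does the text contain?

Frequencies: seek:4, cool:3, i:3, sun:3, which:2, early:2, carry:2, should:1, book:1, gold:1, name:1, river:1, from:1, by:1, house:1
Words with frequency 2: carry, early, which

3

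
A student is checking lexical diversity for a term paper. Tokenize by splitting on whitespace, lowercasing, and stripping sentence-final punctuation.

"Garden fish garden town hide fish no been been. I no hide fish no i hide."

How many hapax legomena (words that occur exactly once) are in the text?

1

Frequencies: fish:3, hide:3, no:3, garden:2, been:2, i:2, town:1
Hapax (freq=1): town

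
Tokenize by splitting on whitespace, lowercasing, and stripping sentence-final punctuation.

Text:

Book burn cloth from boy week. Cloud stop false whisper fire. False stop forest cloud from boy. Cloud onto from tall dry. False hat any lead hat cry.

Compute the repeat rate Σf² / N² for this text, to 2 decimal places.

Frequencies: from:3, cloud:3, false:3, boy:2, stop:2, hat:2, book:1, burn:1, cloth:1, week:1, whisper:1, fire:1, forest:1, onto:1, tall:1, dry:1, any:1, lead:1, cry:1
Σf² = 52; N² = 784
Repeat rate = 52 / 784 = 0.07

0.07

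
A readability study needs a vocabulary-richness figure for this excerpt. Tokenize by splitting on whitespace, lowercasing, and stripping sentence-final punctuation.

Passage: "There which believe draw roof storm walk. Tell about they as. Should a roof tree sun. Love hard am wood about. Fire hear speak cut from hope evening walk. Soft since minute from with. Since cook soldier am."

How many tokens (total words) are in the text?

38

Tokens: there, which, believe, draw, roof, storm, walk, tell, about, they, as, should, a, roof, tree, sun, love, hard, am, wood, about, fire, hear, speak, cut, from, hope, evening, walk, soft, since, minute, from, with, since, cook, soldier, am
N = 38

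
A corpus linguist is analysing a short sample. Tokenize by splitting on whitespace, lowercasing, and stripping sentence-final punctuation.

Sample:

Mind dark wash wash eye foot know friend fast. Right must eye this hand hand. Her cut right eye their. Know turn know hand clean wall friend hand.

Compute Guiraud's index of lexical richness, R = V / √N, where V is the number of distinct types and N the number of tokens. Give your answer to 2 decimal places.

3.40

N = 28, V = 18.
√N = 5.291503
R = 18 / 5.291503 = 3.40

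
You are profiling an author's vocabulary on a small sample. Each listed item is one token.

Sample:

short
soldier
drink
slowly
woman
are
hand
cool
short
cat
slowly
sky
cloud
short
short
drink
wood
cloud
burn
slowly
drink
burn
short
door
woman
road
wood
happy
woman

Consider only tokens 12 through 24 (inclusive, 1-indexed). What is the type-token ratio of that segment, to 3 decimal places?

Segment tokens 12–24: sky, cloud, short, short, drink, wood, cloud, burn, slowly, drink, burn, short, door
Segment N = 13, segment V = 8.
TTR = 8 / 13 = 0.615

0.615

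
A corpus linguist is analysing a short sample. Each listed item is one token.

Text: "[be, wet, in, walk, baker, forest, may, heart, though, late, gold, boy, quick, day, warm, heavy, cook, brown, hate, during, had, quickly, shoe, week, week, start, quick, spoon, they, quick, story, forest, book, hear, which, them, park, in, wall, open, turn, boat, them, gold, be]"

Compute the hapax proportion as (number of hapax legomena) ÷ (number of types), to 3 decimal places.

0.811

Frequencies: quick:3, be:2, in:2, forest:2, gold:2, week:2, them:2, wet:1, walk:1, baker:1, may:1, heart:1, though:1, late:1, boy:1, day:1, warm:1, heavy:1, cook:1, brown:1, … (17 more, each freq 1)
Hapax count = 30; type count = 37.
Ratio = 30 / 37 = 0.811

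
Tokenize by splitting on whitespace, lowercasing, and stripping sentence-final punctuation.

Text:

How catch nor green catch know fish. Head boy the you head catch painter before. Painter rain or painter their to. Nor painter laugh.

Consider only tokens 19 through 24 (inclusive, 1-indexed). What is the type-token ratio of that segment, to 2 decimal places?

Segment tokens 19–24: painter, their, to, nor, painter, laugh
Segment N = 6, segment V = 5.
TTR = 5 / 6 = 0.83

0.83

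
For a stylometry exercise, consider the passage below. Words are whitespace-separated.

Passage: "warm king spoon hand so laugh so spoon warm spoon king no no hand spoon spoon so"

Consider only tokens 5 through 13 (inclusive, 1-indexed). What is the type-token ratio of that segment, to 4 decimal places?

Segment tokens 5–13: so, laugh, so, spoon, warm, spoon, king, no, no
Segment N = 9, segment V = 6.
TTR = 6 / 9 = 0.6667

0.6667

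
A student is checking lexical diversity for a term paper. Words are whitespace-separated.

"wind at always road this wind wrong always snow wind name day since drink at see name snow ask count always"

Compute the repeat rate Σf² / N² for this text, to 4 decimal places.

0.0884

Frequencies: wind:3, always:3, at:2, snow:2, name:2, road:1, this:1, wrong:1, day:1, since:1, drink:1, see:1, ask:1, count:1
Σf² = 39; N² = 441
Repeat rate = 39 / 441 = 0.0884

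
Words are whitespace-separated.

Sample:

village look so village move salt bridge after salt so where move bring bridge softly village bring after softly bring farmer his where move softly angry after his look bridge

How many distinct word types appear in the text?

Distinct types: {after, angry, bridge, bring, farmer, his, look, move, salt, so, softly, village, where}
V = 13

13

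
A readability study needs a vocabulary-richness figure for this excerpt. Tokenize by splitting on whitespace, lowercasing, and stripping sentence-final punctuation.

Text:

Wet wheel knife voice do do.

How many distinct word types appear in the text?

5

Distinct types: {do, knife, voice, wet, wheel}
V = 5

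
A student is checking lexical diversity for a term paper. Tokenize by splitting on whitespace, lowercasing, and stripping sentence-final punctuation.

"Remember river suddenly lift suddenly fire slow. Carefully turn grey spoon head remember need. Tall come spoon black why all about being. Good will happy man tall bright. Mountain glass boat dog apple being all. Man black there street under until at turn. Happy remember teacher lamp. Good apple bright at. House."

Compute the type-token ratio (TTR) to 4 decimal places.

N = 52 tokens, V = 37 types.
TTR = V / N = 37 / 52 = 0.7115

0.7115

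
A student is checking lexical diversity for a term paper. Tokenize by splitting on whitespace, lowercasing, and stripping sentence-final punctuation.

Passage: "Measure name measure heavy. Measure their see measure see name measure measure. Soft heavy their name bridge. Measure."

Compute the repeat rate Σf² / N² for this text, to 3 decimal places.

Frequencies: measure:7, name:3, heavy:2, their:2, see:2, soft:1, bridge:1
Σf² = 72; N² = 324
Repeat rate = 72 / 324 = 0.222

0.222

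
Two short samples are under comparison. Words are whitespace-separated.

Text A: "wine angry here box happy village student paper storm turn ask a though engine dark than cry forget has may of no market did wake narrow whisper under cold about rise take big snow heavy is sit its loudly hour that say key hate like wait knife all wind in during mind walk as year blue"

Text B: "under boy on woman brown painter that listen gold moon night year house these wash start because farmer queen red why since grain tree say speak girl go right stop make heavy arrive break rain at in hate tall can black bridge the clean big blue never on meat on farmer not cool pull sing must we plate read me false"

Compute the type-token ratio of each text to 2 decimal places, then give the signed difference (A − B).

0.05

TTR(A) = 56/56 = 1.00
TTR(B) = 58/61 = 0.95
Difference = 1.00 − 0.95 = 0.05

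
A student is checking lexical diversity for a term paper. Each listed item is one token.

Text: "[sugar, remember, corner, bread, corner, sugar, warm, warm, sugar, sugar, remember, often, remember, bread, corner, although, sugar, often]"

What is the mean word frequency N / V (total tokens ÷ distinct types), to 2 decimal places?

2.57

N = 18 tokens, V = 7 types.
Mean frequency = N / V = 18 / 7 = 2.57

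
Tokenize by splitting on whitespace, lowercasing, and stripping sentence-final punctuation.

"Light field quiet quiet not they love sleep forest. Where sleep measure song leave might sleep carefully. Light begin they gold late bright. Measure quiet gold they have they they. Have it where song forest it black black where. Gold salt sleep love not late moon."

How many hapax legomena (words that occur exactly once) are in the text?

8

Frequencies: they:5, sleep:4, quiet:3, where:3, gold:3, light:2, not:2, love:2, forest:2, measure:2, song:2, late:2, have:2, it:2, black:2, field:1, leave:1, might:1, carefully:1, begin:1, … (3 more, each freq 1)
Hapax (freq=1): begin, bright, carefully, field, leave, might, moon, salt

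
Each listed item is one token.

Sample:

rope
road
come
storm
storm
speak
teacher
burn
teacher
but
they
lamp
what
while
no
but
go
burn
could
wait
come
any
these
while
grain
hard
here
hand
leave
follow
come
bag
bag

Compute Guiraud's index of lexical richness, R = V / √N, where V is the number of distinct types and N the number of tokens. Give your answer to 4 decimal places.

N = 33, V = 25.
√N = 5.744563
R = 25 / 5.744563 = 4.3519

4.3519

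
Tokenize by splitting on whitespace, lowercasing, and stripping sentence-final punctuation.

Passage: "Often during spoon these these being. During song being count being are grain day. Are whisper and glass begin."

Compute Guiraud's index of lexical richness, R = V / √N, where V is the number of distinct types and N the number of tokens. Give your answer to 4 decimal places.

3.2118

N = 19, V = 14.
√N = 4.358899
R = 14 / 4.358899 = 3.2118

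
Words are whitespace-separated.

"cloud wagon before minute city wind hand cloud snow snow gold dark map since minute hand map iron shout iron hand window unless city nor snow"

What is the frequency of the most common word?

Frequencies: hand:3, snow:3, cloud:2, minute:2, city:2, map:2, iron:2, wagon:1, before:1, wind:1, gold:1, dark:1, since:1, shout:1, window:1, unless:1, nor:1
Most common: 'hand' with frequency 3.

3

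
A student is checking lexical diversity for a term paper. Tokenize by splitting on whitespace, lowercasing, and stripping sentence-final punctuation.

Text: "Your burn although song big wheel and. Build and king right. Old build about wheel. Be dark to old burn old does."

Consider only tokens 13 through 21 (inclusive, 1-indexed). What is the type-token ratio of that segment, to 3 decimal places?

Segment tokens 13–21: build, about, wheel, be, dark, to, old, burn, old
Segment N = 9, segment V = 8.
TTR = 8 / 9 = 0.889

0.889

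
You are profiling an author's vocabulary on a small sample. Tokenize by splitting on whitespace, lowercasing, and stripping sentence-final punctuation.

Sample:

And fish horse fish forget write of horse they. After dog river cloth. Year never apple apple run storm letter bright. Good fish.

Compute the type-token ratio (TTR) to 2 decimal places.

N = 23 tokens, V = 19 types.
TTR = V / N = 19 / 23 = 0.83

0.83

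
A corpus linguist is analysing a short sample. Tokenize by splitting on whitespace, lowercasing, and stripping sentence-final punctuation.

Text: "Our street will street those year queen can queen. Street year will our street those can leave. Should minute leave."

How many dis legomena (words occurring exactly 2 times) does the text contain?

7

Frequencies: street:4, our:2, will:2, those:2, year:2, queen:2, can:2, leave:2, should:1, minute:1
Words with frequency 2: can, leave, our, queen, those, will, year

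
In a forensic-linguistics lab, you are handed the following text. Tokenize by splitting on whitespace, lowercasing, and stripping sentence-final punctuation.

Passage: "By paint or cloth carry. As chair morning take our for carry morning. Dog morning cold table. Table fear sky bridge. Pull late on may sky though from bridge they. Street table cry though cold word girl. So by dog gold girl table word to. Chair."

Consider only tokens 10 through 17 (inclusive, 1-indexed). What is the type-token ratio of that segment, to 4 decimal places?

0.8750

Segment tokens 10–17: our, for, carry, morning, dog, morning, cold, table
Segment N = 8, segment V = 7.
TTR = 7 / 8 = 0.8750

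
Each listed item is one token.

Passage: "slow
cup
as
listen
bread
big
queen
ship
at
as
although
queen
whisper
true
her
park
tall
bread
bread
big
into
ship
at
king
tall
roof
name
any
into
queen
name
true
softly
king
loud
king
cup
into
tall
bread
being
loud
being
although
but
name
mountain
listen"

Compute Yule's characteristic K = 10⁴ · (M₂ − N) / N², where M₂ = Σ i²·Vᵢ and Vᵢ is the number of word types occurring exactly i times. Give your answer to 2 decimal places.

269.10

Frequencies: bread:4, queen:3, tall:3, into:3, king:3, name:3, cup:2, as:2, listen:2, big:2, ship:2, at:2, although:2, true:2, loud:2, being:2, slow:1, whisper:1, her:1, park:1, … (5 more, each freq 1)
N = 48. Frequency spectrum: V_1=9, V_2=10, V_3=5, V_4=1
M₂ = 1²·9 + 2²·10 + 3²·5 + 4²·1 = 110
K = 10000 × (110 − 48) / 48² = 269.10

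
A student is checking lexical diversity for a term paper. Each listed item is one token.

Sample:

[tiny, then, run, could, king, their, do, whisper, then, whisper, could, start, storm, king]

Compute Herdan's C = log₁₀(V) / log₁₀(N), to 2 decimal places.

0.87

N = 14, V = 10.
log₁₀(V) = 1.000000, log₁₀(N) = 1.146128
C = 1.000000 / 1.146128 = 0.87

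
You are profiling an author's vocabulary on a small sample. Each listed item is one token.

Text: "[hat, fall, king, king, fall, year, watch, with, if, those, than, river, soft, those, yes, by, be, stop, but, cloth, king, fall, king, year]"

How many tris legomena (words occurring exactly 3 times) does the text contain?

1

Frequencies: king:4, fall:3, year:2, those:2, hat:1, watch:1, with:1, if:1, than:1, river:1, soft:1, yes:1, by:1, be:1, stop:1, but:1, cloth:1
Words with frequency 3: fall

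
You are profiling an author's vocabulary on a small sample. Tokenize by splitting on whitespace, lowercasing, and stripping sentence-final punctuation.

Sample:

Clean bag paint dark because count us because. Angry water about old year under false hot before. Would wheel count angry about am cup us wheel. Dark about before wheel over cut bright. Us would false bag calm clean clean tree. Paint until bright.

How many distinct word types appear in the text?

Distinct types: {about, am, angry, bag, because, before, bright, calm, clean, count, cup, cut, dark, false, hot, old, over, paint, tree, under, until, us, water, wheel, would, year}
V = 26

26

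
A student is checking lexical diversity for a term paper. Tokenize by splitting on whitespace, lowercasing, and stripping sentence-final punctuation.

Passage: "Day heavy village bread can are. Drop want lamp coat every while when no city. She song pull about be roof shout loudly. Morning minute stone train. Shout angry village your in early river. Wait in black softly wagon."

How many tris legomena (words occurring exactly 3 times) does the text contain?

0

Frequencies: village:2, shout:2, in:2, day:1, heavy:1, bread:1, can:1, are:1, drop:1, want:1, lamp:1, coat:1, every:1, while:1, when:1, no:1, city:1, she:1, song:1, pull:1, … (16 more, each freq 1)
Words with frequency 3: (none)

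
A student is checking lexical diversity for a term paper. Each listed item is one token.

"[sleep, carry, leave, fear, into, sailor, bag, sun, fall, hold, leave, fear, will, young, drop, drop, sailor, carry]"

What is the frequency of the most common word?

2

Frequencies: carry:2, leave:2, fear:2, sailor:2, drop:2, sleep:1, into:1, bag:1, sun:1, fall:1, hold:1, will:1, young:1
Most common: 'carry' with frequency 2.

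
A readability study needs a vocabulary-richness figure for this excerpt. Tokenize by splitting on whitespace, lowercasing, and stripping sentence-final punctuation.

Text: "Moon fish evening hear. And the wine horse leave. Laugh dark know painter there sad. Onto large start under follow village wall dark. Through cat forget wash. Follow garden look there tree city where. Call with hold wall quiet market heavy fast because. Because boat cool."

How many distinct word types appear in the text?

Distinct types: {and, because, boat, call, cat, city, cool, dark, evening, fast, fish, follow, forget, garden, hear, heavy, hold, horse, know, large, laugh, leave, look, market, moon, onto, painter, quiet, sad, start, the, there, through, tree, under, village, wall, wash, where, wine, with}
V = 41

41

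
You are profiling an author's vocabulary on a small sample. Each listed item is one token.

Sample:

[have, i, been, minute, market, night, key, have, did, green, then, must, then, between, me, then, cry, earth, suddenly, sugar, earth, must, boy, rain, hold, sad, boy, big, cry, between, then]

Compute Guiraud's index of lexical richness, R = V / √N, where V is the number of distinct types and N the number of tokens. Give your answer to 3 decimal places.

3.951

N = 31, V = 22.
√N = 5.567764
R = 22 / 5.567764 = 3.951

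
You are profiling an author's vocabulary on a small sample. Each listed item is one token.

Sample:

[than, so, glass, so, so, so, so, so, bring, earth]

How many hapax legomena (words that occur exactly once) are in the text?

Frequencies: so:6, than:1, glass:1, bring:1, earth:1
Hapax (freq=1): bring, earth, glass, than

4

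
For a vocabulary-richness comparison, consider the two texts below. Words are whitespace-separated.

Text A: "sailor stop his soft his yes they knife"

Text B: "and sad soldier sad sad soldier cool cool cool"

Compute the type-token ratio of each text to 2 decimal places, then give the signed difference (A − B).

0.44

TTR(A) = 7/8 = 0.88
TTR(B) = 4/9 = 0.44
Difference = 0.88 − 0.44 = 0.44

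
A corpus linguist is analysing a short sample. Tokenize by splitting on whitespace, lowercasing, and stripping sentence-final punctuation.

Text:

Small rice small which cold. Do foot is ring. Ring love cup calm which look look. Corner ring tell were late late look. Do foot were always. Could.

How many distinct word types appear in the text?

Distinct types: {always, calm, cold, corner, could, cup, do, foot, is, late, look, love, rice, ring, small, tell, were, which}
V = 18

18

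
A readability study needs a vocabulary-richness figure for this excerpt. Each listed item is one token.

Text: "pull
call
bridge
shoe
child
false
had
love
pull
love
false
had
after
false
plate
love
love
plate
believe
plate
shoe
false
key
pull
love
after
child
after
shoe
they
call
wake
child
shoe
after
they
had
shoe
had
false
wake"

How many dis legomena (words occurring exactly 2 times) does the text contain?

Frequencies: shoe:5, false:5, love:5, had:4, after:4, pull:3, child:3, plate:3, call:2, they:2, wake:2, bridge:1, believe:1, key:1
Words with frequency 2: call, they, wake

3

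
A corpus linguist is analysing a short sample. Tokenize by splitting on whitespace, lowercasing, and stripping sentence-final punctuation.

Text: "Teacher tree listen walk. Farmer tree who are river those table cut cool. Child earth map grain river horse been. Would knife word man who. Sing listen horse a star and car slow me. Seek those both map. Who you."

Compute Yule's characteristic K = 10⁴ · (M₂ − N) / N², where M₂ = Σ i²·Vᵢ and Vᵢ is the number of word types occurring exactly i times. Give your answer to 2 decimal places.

Frequencies: who:3, tree:2, listen:2, river:2, those:2, map:2, horse:2, teacher:1, walk:1, farmer:1, are:1, table:1, cut:1, cool:1, child:1, earth:1, grain:1, been:1, would:1, knife:1, … (12 more, each freq 1)
N = 40. Frequency spectrum: V_1=25, V_2=6, V_3=1
M₂ = 1²·25 + 2²·6 + 3²·1 = 58
K = 10000 × (58 − 40) / 40² = 112.50

112.50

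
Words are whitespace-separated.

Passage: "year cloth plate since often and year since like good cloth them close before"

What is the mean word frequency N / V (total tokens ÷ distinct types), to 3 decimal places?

1.273

N = 14 tokens, V = 11 types.
Mean frequency = N / V = 14 / 11 = 1.273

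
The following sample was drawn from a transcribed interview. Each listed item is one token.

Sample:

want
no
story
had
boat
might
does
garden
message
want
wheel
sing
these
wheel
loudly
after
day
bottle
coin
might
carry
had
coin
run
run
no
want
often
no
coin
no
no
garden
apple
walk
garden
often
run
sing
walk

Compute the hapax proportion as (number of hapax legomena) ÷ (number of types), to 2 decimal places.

Frequencies: no:5, want:3, garden:3, coin:3, run:3, had:2, might:2, wheel:2, sing:2, often:2, walk:2, story:1, boat:1, does:1, message:1, these:1, loudly:1, after:1, day:1, bottle:1, … (2 more, each freq 1)
Hapax count = 11; type count = 22.
Ratio = 11 / 22 = 0.50

0.50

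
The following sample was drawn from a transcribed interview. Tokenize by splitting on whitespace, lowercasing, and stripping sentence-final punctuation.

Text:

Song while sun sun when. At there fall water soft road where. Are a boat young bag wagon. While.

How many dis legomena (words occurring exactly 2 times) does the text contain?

2

Frequencies: while:2, sun:2, song:1, when:1, at:1, there:1, fall:1, water:1, soft:1, road:1, where:1, are:1, a:1, boat:1, young:1, bag:1, wagon:1
Words with frequency 2: sun, while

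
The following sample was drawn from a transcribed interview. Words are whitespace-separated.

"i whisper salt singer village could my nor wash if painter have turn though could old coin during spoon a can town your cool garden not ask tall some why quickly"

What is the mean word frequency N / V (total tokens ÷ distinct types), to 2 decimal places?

N = 31 tokens, V = 30 types.
Mean frequency = N / V = 31 / 30 = 1.03

1.03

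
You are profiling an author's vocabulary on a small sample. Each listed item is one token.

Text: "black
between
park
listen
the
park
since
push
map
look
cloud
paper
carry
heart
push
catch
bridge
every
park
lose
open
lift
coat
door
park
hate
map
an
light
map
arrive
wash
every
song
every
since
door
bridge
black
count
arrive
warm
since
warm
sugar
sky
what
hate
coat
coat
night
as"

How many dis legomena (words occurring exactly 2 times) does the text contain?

7

Frequencies: park:4, since:3, map:3, every:3, coat:3, black:2, push:2, bridge:2, door:2, hate:2, arrive:2, warm:2, between:1, listen:1, the:1, look:1, cloud:1, paper:1, carry:1, heart:1, … (14 more, each freq 1)
Words with frequency 2: arrive, black, bridge, door, hate, push, warm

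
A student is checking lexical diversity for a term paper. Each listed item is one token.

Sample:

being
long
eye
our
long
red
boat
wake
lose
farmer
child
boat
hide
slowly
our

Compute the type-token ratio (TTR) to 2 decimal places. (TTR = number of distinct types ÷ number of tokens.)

0.80

N = 15 tokens, V = 12 types.
TTR = V / N = 12 / 15 = 0.80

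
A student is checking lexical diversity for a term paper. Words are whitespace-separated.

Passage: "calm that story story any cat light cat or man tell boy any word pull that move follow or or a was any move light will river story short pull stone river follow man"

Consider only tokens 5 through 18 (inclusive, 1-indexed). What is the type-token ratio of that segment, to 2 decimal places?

0.86

Segment tokens 5–18: any, cat, light, cat, or, man, tell, boy, any, word, pull, that, move, follow
Segment N = 14, segment V = 12.
TTR = 12 / 14 = 0.86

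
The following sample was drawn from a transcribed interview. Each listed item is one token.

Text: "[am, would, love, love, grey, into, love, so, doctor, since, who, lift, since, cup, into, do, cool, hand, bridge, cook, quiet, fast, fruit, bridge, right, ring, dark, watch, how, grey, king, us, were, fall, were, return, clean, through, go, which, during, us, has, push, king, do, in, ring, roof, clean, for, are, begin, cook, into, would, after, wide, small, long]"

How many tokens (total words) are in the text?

60

Tokens: am, would, love, love, grey, into, love, so, doctor, since, who, lift, since, cup, into, do, cool, hand, bridge, cook, quiet, fast, fruit, bridge, right, ring, dark, watch, how, grey, king, us, were, fall, were, return, clean, through, go, which, during, us, has, push, king, do, in, ring, roof, clean, for, are, begin, cook, into, would, after, wide, small, long
N = 60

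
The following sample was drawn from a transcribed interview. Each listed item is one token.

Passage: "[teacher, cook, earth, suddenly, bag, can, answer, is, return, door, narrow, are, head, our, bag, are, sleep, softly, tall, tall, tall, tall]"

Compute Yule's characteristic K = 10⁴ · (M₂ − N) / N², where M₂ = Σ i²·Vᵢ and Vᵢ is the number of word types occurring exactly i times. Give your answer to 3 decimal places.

330.579

Frequencies: tall:4, bag:2, are:2, teacher:1, cook:1, earth:1, suddenly:1, can:1, answer:1, is:1, return:1, door:1, narrow:1, head:1, our:1, sleep:1, softly:1
N = 22. Frequency spectrum: V_1=14, V_2=2, V_4=1
M₂ = 1²·14 + 2²·2 + 4²·1 = 38
K = 10000 × (38 − 22) / 22² = 330.579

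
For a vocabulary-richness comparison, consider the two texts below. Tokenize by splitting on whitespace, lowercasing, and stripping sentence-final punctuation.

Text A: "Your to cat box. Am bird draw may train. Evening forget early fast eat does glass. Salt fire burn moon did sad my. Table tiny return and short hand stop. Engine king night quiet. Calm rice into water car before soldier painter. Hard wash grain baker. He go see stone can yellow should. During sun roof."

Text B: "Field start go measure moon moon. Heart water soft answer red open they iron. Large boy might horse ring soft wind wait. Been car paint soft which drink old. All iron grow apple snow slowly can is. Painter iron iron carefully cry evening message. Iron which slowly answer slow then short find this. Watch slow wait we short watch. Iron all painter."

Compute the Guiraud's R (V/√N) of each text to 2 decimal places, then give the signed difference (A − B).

A: V=56, N=56, R=7.48
B: V=45, N=62, R=5.72
Difference = 7.48 − 5.72 = 1.76

1.76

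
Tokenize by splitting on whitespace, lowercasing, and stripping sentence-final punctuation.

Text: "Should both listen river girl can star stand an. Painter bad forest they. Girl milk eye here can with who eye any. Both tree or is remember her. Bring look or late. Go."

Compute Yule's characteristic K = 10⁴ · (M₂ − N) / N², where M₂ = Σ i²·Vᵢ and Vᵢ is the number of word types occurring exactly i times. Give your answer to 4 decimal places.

Frequencies: both:2, girl:2, can:2, eye:2, or:2, should:1, listen:1, river:1, star:1, stand:1, an:1, painter:1, bad:1, forest:1, they:1, milk:1, here:1, with:1, who:1, any:1, … (8 more, each freq 1)
N = 33. Frequency spectrum: V_1=23, V_2=5
M₂ = 1²·23 + 2²·5 = 43
K = 10000 × (43 − 33) / 33² = 91.8274

91.8274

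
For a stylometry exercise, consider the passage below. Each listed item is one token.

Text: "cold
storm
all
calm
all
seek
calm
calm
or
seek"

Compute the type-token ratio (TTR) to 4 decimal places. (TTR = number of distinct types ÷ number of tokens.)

0.6000

N = 10 tokens, V = 6 types.
TTR = V / N = 6 / 10 = 0.6000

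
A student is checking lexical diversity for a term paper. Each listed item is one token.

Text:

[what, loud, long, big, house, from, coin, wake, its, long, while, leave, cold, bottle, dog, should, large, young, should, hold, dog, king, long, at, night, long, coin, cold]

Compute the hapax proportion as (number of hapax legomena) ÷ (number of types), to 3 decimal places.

Frequencies: long:4, coin:2, cold:2, dog:2, should:2, what:1, loud:1, big:1, house:1, from:1, wake:1, its:1, while:1, leave:1, bottle:1, large:1, young:1, hold:1, king:1, at:1, … (1 more, each freq 1)
Hapax count = 16; type count = 21.
Ratio = 16 / 21 = 0.762

0.762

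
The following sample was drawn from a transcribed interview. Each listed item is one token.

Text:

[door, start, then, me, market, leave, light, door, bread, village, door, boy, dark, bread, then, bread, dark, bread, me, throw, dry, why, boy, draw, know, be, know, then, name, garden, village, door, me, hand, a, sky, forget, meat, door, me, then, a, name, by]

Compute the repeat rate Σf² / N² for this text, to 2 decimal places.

Frequencies: door:5, then:4, me:4, bread:4, village:2, boy:2, dark:2, know:2, name:2, a:2, start:1, market:1, leave:1, light:1, throw:1, dry:1, why:1, draw:1, be:1, garden:1, … (5 more, each freq 1)
Σf² = 112; N² = 1936
Repeat rate = 112 / 1936 = 0.06

0.06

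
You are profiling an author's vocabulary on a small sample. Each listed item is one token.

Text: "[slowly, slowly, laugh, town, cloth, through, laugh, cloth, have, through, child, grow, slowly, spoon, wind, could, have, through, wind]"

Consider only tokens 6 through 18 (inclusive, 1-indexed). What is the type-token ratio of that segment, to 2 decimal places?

Segment tokens 6–18: through, laugh, cloth, have, through, child, grow, slowly, spoon, wind, could, have, through
Segment N = 13, segment V = 10.
TTR = 10 / 13 = 0.77

0.77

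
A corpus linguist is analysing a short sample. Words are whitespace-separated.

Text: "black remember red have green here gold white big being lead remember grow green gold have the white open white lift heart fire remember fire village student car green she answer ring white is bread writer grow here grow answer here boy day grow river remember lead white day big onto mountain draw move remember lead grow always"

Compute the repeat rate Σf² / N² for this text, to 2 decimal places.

Frequencies: remember:5, white:5, grow:5, green:3, here:3, lead:3, have:2, gold:2, big:2, fire:2, answer:2, day:2, black:1, red:1, being:1, the:1, open:1, lift:1, heart:1, village:1, … (14 more, each freq 1)
Σf² = 148; N² = 3364
Repeat rate = 148 / 3364 = 0.04

0.04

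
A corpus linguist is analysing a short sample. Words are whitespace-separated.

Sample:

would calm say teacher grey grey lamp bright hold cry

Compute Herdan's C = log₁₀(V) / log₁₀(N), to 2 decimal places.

N = 10, V = 9.
log₁₀(V) = 0.954243, log₁₀(N) = 1.000000
C = 0.954243 / 1.000000 = 0.95

0.95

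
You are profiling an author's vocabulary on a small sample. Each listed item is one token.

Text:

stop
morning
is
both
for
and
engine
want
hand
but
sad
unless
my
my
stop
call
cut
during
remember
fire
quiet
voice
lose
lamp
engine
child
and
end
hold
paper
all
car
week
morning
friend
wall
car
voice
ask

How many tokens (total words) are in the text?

39

Tokens: stop, morning, is, both, for, and, engine, want, hand, but, sad, unless, my, my, stop, call, cut, during, remember, fire, quiet, voice, lose, lamp, engine, child, and, end, hold, paper, all, car, week, morning, friend, wall, car, voice, ask
N = 39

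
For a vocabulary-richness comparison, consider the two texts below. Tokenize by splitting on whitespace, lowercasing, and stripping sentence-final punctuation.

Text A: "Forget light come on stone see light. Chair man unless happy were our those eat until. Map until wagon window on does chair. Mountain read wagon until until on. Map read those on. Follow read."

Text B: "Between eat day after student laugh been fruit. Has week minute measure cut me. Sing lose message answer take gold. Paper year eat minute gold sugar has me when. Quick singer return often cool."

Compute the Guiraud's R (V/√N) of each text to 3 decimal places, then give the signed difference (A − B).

A: V=22, N=35, R=3.719
B: V=29, N=34, R=4.973
Difference = 3.719 − 4.973 = -1.254

-1.254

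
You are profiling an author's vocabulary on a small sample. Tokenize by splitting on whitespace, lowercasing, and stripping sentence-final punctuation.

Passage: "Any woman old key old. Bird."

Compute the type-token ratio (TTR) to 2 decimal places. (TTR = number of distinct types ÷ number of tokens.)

N = 6 tokens, V = 5 types.
TTR = V / N = 5 / 6 = 0.83

0.83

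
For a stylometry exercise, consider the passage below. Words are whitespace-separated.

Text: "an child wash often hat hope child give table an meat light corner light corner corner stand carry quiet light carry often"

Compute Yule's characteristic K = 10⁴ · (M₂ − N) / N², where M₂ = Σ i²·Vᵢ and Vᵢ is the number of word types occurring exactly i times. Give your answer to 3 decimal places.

413.223

Frequencies: light:3, corner:3, an:2, child:2, often:2, carry:2, wash:1, hat:1, hope:1, give:1, table:1, meat:1, stand:1, quiet:1
N = 22. Frequency spectrum: V_1=8, V_2=4, V_3=2
M₂ = 1²·8 + 2²·4 + 3²·2 = 42
K = 10000 × (42 − 22) / 22² = 413.223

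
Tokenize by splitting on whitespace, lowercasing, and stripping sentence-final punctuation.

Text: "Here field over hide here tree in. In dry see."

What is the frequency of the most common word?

Frequencies: here:2, in:2, field:1, over:1, hide:1, tree:1, dry:1, see:1
Most common: 'here' with frequency 2.

2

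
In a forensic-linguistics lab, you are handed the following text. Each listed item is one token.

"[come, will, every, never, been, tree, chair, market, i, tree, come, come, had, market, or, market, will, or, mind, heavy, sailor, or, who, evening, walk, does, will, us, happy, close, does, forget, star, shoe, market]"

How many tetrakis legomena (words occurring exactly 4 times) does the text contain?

Frequencies: market:4, come:3, will:3, or:3, tree:2, does:2, every:1, never:1, been:1, chair:1, i:1, had:1, mind:1, heavy:1, sailor:1, who:1, evening:1, walk:1, us:1, happy:1, … (4 more, each freq 1)
Words with frequency 4: market

1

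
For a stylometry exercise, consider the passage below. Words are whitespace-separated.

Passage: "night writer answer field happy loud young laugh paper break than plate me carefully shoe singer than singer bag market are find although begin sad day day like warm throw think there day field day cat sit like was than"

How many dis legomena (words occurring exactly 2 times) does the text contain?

3

Frequencies: day:4, than:3, field:2, singer:2, like:2, night:1, writer:1, answer:1, happy:1, loud:1, young:1, laugh:1, paper:1, break:1, plate:1, me:1, carefully:1, shoe:1, bag:1, market:1, … (12 more, each freq 1)
Words with frequency 2: field, like, singer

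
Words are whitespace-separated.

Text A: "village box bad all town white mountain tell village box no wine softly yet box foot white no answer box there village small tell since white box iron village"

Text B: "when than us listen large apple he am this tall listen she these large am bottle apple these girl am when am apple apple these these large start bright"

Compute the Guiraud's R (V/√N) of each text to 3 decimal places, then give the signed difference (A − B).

0.372

A: V=18, N=29, R=3.343
B: V=16, N=29, R=2.971
Difference = 3.343 − 2.971 = 0.372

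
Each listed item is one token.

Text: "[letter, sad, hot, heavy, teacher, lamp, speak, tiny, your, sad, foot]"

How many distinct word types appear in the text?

10

Distinct types: {foot, heavy, hot, lamp, letter, sad, speak, teacher, tiny, your}
V = 10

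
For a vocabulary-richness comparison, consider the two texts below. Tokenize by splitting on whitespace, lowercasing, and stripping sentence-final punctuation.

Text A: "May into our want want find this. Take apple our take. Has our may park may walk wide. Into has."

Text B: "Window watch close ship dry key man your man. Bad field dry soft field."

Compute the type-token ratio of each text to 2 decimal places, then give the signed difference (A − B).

TTR(A) = 12/20 = 0.60
TTR(B) = 11/14 = 0.79
Difference = 0.60 − 0.79 = -0.19

-0.19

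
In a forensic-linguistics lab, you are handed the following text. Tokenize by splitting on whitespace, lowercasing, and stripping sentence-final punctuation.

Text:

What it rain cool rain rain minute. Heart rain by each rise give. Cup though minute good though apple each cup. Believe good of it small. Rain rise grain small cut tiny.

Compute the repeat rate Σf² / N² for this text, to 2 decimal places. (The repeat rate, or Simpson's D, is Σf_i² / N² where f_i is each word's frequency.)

0.07

Frequencies: rain:5, it:2, minute:2, each:2, rise:2, cup:2, though:2, good:2, small:2, what:1, cool:1, heart:1, by:1, give:1, apple:1, believe:1, of:1, grain:1, cut:1, tiny:1
Σf² = 68; N² = 1024
Repeat rate = 68 / 1024 = 0.07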